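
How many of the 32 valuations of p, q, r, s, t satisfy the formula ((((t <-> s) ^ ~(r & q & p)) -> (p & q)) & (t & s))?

p | q | r | s | t | φ
- | - | - | - | - | -
T | T | T | T | T | T
T | T | T | T | F | F
T | T | T | F | T | F
T | T | T | F | F | F
T | T | F | T | T | T
T | T | F | T | F | F
T | T | F | F | T | F
T | T | F | F | F | F
T | F | T | T | T | T
T | F | T | T | F | F
T | F | T | F | T | F
T | F | T | F | F | F
T | F | F | T | T | T
T | F | F | T | F | F
T | F | F | F | T | F
T | F | F | F | F | F
F | T | T | T | T | T
F | T | T | T | F | F
F | T | T | F | T | F
F | T | T | F | F | F
F | T | F | T | T | T
F | T | F | T | F | F
F | T | F | F | T | F
F | T | F | F | F | F
F | F | T | T | T | T
F | F | T | T | F | F
F | F | T | F | T | F
F | F | T | F | F | F
F | F | F | T | T | T
F | F | F | T | F | F
F | F | F | F | T | F
F | F | F | F | F | F
The formula is true on 8 of the 32 rows.

8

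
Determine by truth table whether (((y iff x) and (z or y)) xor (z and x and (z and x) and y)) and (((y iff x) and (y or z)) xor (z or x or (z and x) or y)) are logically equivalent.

not equivalent

x | y | z | φ | ψ
- | - | - | - | -
F | F | F | F | F
F | F | T | T | F
F | T | F | F | T
F | T | T | F | T
T | F | F | F | T
T | F | T | F | T
T | T | F | T | F
T | T | T | F | F
The columns differ at x=F, y=F, z=T (φ=T, ψ=F), so they are not equivalent.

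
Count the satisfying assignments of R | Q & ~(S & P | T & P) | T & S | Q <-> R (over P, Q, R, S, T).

P | Q | R | S | T || φ
T | T | T | T | T || T
T | T | T | T | F || T
T | T | T | F | T || T
T | T | T | F | F || T
T | T | F | T | T || F
T | T | F | T | F || F
T | T | F | F | T || F
T | T | F | F | F || F
T | F | T | T | T || T
T | F | T | T | F || T
T | F | T | F | T || T
T | F | T | F | F || T
T | F | F | T | T || F
T | F | F | T | F || T
T | F | F | F | T || T
T | F | F | F | F || T
F | T | T | T | T || T
F | T | T | T | F || T
F | T | T | F | T || T
F | T | T | F | F || T
F | T | F | T | T || F
F | T | F | T | F || F
F | T | F | F | T || F
F | T | F | F | F || F
F | F | T | T | T || T
F | F | T | T | F || T
F | F | T | F | T || T
F | F | T | F | F || T
F | F | F | T | T || F
F | F | F | T | F || T
F | F | F | F | T || T
F | F | F | F | F || T
The formula is true on 22 of the 32 rows.

22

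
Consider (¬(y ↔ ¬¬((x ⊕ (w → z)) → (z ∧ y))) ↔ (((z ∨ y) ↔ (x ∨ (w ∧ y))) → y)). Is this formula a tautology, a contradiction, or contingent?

x  y  z  w  |  φ
F  F  F  F  |  T
F  F  F  T  |  F
F  F  T  F  |  F
F  F  T  T  |  F
F  T  F  F  |  T
F  T  F  T  |  F
F  T  T  F  |  F
F  T  T  T  |  F
T  F  F  F  |  T
T  F  F  T  |  F
T  F  T  F  |  F
T  F  T  T  |  F
T  T  F  F  |  F
T  T  F  T  |  T
T  T  T  F  |  F
T  T  T  T  |  F
4 of 16 rows are T, so the formula is contingent.

contingent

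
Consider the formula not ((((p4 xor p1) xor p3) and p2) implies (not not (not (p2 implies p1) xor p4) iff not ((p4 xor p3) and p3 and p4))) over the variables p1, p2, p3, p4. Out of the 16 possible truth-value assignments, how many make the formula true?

  p1  |   p2  |   p3  |   p4  | (p4 xor p1) | ((p4 xor p1) xor p3) | (p2 implies p1) | not (p2 implies p1) | (not (p2 implies p1) xor p4) | (p4 xor p3) | ((p4 xor p3) and p3 and p4) |   φ  
----- | ----- | ----- | ----- | ----------- | -------------------- | --------------- | ------------------- | ---------------------------- | ----------- | --------------------------- | -----
False | False | False | False |    False    |        False         |       True      |        False        |            False             |    False    |            False            | False
False | False | False |  True |     True    |         True         |       True      |        False        |             True             |     True    |            False            | False
False | False |  True | False |    False    |         True         |       True      |        False        |            False             |     True    |            False            | False
False | False |  True |  True |     True    |        False         |       True      |        False        |             True             |    False    |            False            | False
False |  True | False | False |    False    |        False         |      False      |         True        |             True             |    False    |            False            | False
False |  True | False |  True |     True    |         True         |      False      |         True        |            False             |     True    |            False            |  True
False |  True |  True | False |    False    |         True         |      False      |         True        |             True             |     True    |            False            | False
False |  True |  True |  True |     True    |        False         |      False      |         True        |            False             |    False    |            False            | False
 True | False | False | False |     True    |         True         |       True      |        False        |            False             |    False    |            False            | False
 True | False | False |  True |    False    |        False         |       True      |        False        |             True             |     True    |            False            | False
 True | False |  True | False |     True    |        False         |       True      |        False        |            False             |     True    |            False            | False
 True | False |  True |  True |    False    |         True         |       True      |        False        |             True             |    False    |            False            | False
 True |  True | False | False |     True    |         True         |       True      |        False        |            False             |    False    |            False            |  True
 True |  True | False |  True |    False    |        False         |       True      |        False        |             True             |     True    |            False            | False
 True |  True |  True | False |     True    |        False         |       True      |        False        |            False             |     True    |            False            | False
 True |  True |  True |  True |    False    |         True         |       True      |        False        |             True             |    False    |            False            | False
The formula is true on 2 of the 16 rows.

2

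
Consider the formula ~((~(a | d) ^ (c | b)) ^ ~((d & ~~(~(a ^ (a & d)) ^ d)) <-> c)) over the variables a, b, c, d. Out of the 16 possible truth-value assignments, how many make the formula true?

a  b  c  d     (a | d)  ~(a | d)  (c | b)  (~(a | d) ^ (c | b))  (a & d)  (a ^ (a & d))  ~(a ^ (a & d))  (~(a ^ (a & d)) ^ d)  ~(~(a ^ (a & d)) ^ d)  ~~(~(a ^ (a & d)) ^ d)  (d & ~~(~(a ^ (a & d)) ^ d))  φ
F  F  F  F        F        T         F              T               F           F              T                  T                      F                      T                          F                F
F  F  F  T        T        F         F              F               F           F              T                  F                      T                      F                          F                T
F  F  T  F        F        T         T              F               F           F              T                  T                      F                      T                          F                F
F  F  T  T        T        F         T              T               F           F              T                  F                      T                      F                          F                T
F  T  F  F        F        T         T              F               F           F              T                  T                      F                      T                          F                T
F  T  F  T        T        F         T              T               F           F              T                  F                      T                      F                          F                F
F  T  T  F        F        T         T              F               F           F              T                  T                      F                      T                          F                F
F  T  T  T        T        F         T              T               F           F              T                  F                      T                      F                          F                T
T  F  F  F        T        F         F              F               F           T              F                  F                      T                      F                          F                T
T  F  F  T        T        F         F              F               T           F              T                  F                      T                      F                          F                T
T  F  T  F        T        F         T              T               F           T              F                  F                      T                      F                          F                T
T  F  T  T        T        F         T              T               T           F              T                  F                      T                      F                          F                T
T  T  F  F        T        F         T              T               F           T              F                  F                      T                      F                          F                F
T  T  F  T        T        F         T              T               T           F              T                  F                      T                      F                          F                F
T  T  T  F        T        F         T              T               F           T              F                  F                      T                      F                          F                T
T  T  T  T        T        F         T              T               T           F              T                  F                      T                      F                          F                T
The formula is true on 10 of the 16 rows.

10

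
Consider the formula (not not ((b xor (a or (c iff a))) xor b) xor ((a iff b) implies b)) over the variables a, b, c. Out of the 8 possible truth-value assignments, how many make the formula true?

a | b | c || (c iff a) | (a or (c iff a)) | (b xor (a or (c iff a))) | (a iff b) | ((a iff b) implies b) | φ
0 | 0 | 0 ||     1     |        1         |            1             |     1     |           0           | 1
0 | 0 | 1 ||     0     |        0         |            0             |     1     |           0           | 0
0 | 1 | 0 ||     1     |        1         |            0             |     0     |           1           | 0
0 | 1 | 1 ||     0     |        0         |            1             |     0     |           1           | 1
1 | 0 | 0 ||     0     |        1         |            1             |     0     |           1           | 0
1 | 0 | 1 ||     1     |        1         |            1             |     0     |           1           | 0
1 | 1 | 0 ||     0     |        1         |            0             |     1     |           1           | 0
1 | 1 | 1 ||     1     |        1         |            0             |     1     |           1           | 0
The formula is true on 2 of the 8 rows.

2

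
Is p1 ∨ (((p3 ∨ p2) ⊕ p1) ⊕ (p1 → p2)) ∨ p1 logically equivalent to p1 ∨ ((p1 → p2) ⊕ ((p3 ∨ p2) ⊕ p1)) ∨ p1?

equivalent

p1 | p2 | p3 | φ | ψ
-- | -- | -- | - | -
F  | F  | F  | T | T
F  | F  | T  | F | F
F  | T  | F  | F | F
F  | T  | T  | F | F
T  | F  | F  | T | T
T  | F  | T  | T | T
T  | T  | F  | T | T
T  | T  | T  | T | T
The columns for φ and ψ agree on every row, so they are logically equivalent.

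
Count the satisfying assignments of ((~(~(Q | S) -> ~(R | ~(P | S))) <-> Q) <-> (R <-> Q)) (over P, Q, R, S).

9

P | Q | R | S | φ
- | - | - | - | -
T | T | T | T | F
T | T | T | F | F
T | T | F | T | T
T | T | F | F | T
T | F | T | T | F
T | F | T | F | T
T | F | F | T | T
T | F | F | F | T
F | T | T | T | F
F | T | T | F | F
F | T | F | T | T
F | T | F | F | T
F | F | T | T | F
F | F | T | F | T
F | F | F | T | T
F | F | F | F | F
The formula is true on 9 of the 16 rows.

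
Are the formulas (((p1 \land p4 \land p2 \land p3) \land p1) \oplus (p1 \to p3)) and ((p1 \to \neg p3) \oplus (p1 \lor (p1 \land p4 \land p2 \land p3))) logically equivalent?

not equivalent

p1 | p2 | p3 | p4 | φ | ψ
-- | -- | -- | -- | - | -
F  | F  | F  | F  | T | T
F  | F  | F  | T  | T | T
F  | F  | T  | F  | T | T
F  | F  | T  | T  | T | T
F  | T  | F  | F  | T | T
F  | T  | F  | T  | T | T
F  | T  | T  | F  | T | T
F  | T  | T  | T  | T | T
T  | F  | F  | F  | F | F
T  | F  | F  | T  | F | F
T  | F  | T  | F  | T | T
T  | F  | T  | T  | T | T
T  | T  | F  | F  | F | F
T  | T  | F  | T  | F | F
T  | T  | T  | F  | T | T
T  | T  | T  | T  | F | T
The columns differ at p1=T, p2=T, p3=T, p4=T (φ=F, ψ=T), so they are not equivalent.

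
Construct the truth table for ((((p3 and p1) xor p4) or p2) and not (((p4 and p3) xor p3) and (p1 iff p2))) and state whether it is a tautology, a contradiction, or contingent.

  p1  |   p2  |   p3  |   p4  ||   φ  
False | False | False | False || False
False | False | False |  True ||  True
False | False |  True | False || False
False | False |  True |  True ||  True
False |  True | False | False ||  True
False |  True | False |  True ||  True
False |  True |  True | False ||  True
False |  True |  True |  True ||  True
 True | False | False | False || False
 True | False | False |  True ||  True
 True | False |  True | False ||  True
 True | False |  True |  True || False
 True |  True | False | False ||  True
 True |  True | False |  True ||  True
 True |  True |  True | False || False
 True |  True |  True |  True ||  True
11 of 16 rows are True, so the formula is contingent.

contingent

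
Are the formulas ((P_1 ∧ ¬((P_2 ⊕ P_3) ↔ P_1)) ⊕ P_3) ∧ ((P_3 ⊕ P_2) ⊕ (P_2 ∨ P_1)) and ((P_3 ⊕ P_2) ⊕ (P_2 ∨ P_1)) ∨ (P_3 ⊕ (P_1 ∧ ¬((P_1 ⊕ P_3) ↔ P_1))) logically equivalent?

not equivalent

P_1  P_2  P_3  |  φ  ψ
 F    F    F   |  F  F
 F    F    T   |  T  T
 F    T    F   |  F  F
 F    T    T   |  T  T
 T    F    F   |  T  T
 T    F    T   |  F  F
 T    T    F   |  F  F
 T    T    T   |  F  T
The columns differ at P_1=T, P_2=T, P_3=T (φ=F, ψ=T), so they are not equivalent.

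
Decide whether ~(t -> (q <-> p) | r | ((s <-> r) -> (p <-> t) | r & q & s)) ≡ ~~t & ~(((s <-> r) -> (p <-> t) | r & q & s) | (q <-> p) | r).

p | q | r | s | t | φ | ψ
- | - | - | - | - | - | -
1 | 1 | 1 | 1 | 1 | 0 | 0
1 | 1 | 1 | 1 | 0 | 0 | 0
1 | 1 | 1 | 0 | 1 | 0 | 0
1 | 1 | 1 | 0 | 0 | 0 | 0
1 | 1 | 0 | 1 | 1 | 0 | 0
1 | 1 | 0 | 1 | 0 | 0 | 0
1 | 1 | 0 | 0 | 1 | 0 | 0
1 | 1 | 0 | 0 | 0 | 0 | 0
1 | 0 | 1 | 1 | 1 | 0 | 0
1 | 0 | 1 | 1 | 0 | 0 | 0
1 | 0 | 1 | 0 | 1 | 0 | 0
1 | 0 | 1 | 0 | 0 | 0 | 0
1 | 0 | 0 | 1 | 1 | 0 | 0
1 | 0 | 0 | 1 | 0 | 0 | 0
1 | 0 | 0 | 0 | 1 | 0 | 0
1 | 0 | 0 | 0 | 0 | 0 | 0
0 | 1 | 1 | 1 | 1 | 0 | 0
0 | 1 | 1 | 1 | 0 | 0 | 0
0 | 1 | 1 | 0 | 1 | 0 | 0
0 | 1 | 1 | 0 | 0 | 0 | 0
0 | 1 | 0 | 1 | 1 | 0 | 0
0 | 1 | 0 | 1 | 0 | 0 | 0
0 | 1 | 0 | 0 | 1 | 1 | 1
0 | 1 | 0 | 0 | 0 | 0 | 0
0 | 0 | 1 | 1 | 1 | 0 | 0
0 | 0 | 1 | 1 | 0 | 0 | 0
0 | 0 | 1 | 0 | 1 | 0 | 0
0 | 0 | 1 | 0 | 0 | 0 | 0
0 | 0 | 0 | 1 | 1 | 0 | 0
0 | 0 | 0 | 1 | 0 | 0 | 0
0 | 0 | 0 | 0 | 1 | 0 | 0
0 | 0 | 0 | 0 | 0 | 0 | 0
The columns for φ and ψ agree on every row, so they are logically equivalent.

equivalent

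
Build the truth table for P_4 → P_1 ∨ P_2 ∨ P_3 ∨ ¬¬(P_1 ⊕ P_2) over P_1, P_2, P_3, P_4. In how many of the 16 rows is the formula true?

P_1 | P_2 | P_3 | P_4 | (P_1 ⊕ P_2) | ¬(P_1 ⊕ P_2) | ¬¬(P_1 ⊕ P_2) | φ
--- | --- | --- | --- | ----------- | ------------ | ------------- | -
 1  |  1  |  1  |  1  |      0      |      1       |       0       | 1
 1  |  1  |  1  |  0  |      0      |      1       |       0       | 1
 1  |  1  |  0  |  1  |      0      |      1       |       0       | 1
 1  |  1  |  0  |  0  |      0      |      1       |       0       | 1
 1  |  0  |  1  |  1  |      1      |      0       |       1       | 1
 1  |  0  |  1  |  0  |      1      |      0       |       1       | 1
 1  |  0  |  0  |  1  |      1      |      0       |       1       | 1
 1  |  0  |  0  |  0  |      1      |      0       |       1       | 1
 0  |  1  |  1  |  1  |      1      |      0       |       1       | 1
 0  |  1  |  1  |  0  |      1      |      0       |       1       | 1
 0  |  1  |  0  |  1  |      1      |      0       |       1       | 1
 0  |  1  |  0  |  0  |      1      |      0       |       1       | 1
 0  |  0  |  1  |  1  |      0      |      1       |       0       | 1
 0  |  0  |  1  |  0  |      0      |      1       |       0       | 1
 0  |  0  |  0  |  1  |      0      |      1       |       0       | 0
 0  |  0  |  0  |  0  |      0      |      1       |       0       | 1
The formula is true on 15 of the 16 rows.

15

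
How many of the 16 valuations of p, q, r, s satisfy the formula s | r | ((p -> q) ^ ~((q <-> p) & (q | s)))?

p  q  r  s     (p -> q)  (q <-> p)  (q | s)  ((q <-> p) & (q | s))  ~((q <-> p) & (q | s))  φ
0  0  0  0        1          1         0               0                      1             0
0  0  0  1        1          1         1               1                      0             1
0  0  1  0        1          1         0               0                      1             1
0  0  1  1        1          1         1               1                      0             1
0  1  0  0        1          0         1               0                      1             0
0  1  0  1        1          0         1               0                      1             1
0  1  1  0        1          0         1               0                      1             1
0  1  1  1        1          0         1               0                      1             1
1  0  0  0        0          0         0               0                      1             1
1  0  0  1        0          0         1               0                      1             1
1  0  1  0        0          0         0               0                      1             1
1  0  1  1        0          0         1               0                      1             1
1  1  0  0        1          1         1               1                      0             1
1  1  0  1        1          1         1               1                      0             1
1  1  1  0        1          1         1               1                      0             1
1  1  1  1        1          1         1               1                      0             1
The formula is true on 14 of the 16 rows.

14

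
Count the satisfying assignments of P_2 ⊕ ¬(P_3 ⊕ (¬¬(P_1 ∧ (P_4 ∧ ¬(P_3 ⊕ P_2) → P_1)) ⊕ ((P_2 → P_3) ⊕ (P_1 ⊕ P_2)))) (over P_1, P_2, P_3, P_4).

P_1  P_2  P_3  P_4  |  φ
 1    1    1    1   |  1
 1    1    1    0   |  1
 1    1    0    1   |  1
 1    1    0    0   |  1
 1    0    1    1   |  1
 1    0    1    0   |  1
 1    0    0    1   |  0
 1    0    0    0   |  0
 0    1    1    1   |  1
 0    1    1    0   |  1
 0    1    0    1   |  1
 0    1    0    0   |  1
 0    0    1    1   |  1
 0    0    1    0   |  1
 0    0    0    1   |  0
 0    0    0    0   |  0
The formula is true on 12 of the 16 rows.

12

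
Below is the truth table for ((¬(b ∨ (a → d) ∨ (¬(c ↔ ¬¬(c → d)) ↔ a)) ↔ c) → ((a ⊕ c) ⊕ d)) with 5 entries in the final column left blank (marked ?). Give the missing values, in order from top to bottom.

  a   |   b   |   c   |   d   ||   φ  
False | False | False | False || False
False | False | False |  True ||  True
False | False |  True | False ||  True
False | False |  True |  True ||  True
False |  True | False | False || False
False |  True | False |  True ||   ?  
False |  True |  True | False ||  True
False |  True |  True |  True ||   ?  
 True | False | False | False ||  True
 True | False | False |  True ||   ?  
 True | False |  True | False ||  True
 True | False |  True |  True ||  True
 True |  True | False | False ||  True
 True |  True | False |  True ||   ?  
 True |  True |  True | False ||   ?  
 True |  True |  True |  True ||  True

Row a=False, b=True, c=False, d=True: (¬(b ∨ (a → d) ∨ (¬(c ↔ ¬¬(c → d)) ↔ a)) ↔ c) = True, ((a ⊕ c) ⊕ d) = True, so the formula = True.
Row a=False, b=True, c=True, d=True: (¬(b ∨ (a → d) ∨ (¬(c ↔ ¬¬(c → d)) ↔ a)) ↔ c) = False, ((a ⊕ c) ⊕ d) = False, so the formula = True.
Row a=True, b=False, c=False, d=True: (¬(b ∨ (a → d) ∨ (¬(c ↔ ¬¬(c → d)) ↔ a)) ↔ c) = True, ((a ⊕ c) ⊕ d) = False, so the formula = False.
Row a=True, b=True, c=False, d=True: (¬(b ∨ (a → d) ∨ (¬(c ↔ ¬¬(c → d)) ↔ a)) ↔ c) = True, ((a ⊕ c) ⊕ d) = False, so the formula = False.
Row a=True, b=True, c=True, d=False: (¬(b ∨ (a → d) ∨ (¬(c ↔ ¬¬(c → d)) ↔ a)) ↔ c) = False, ((a ⊕ c) ⊕ d) = False, so the formula = True.

True, True, False, False, True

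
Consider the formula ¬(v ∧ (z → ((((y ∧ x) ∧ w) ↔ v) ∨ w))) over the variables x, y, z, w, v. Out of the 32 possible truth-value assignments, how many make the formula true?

x | y | z | w | v || φ
F | F | F | F | F || T
F | F | F | F | T || F
F | F | F | T | F || T
F | F | F | T | T || F
F | F | T | F | F || T
F | F | T | F | T || T
F | F | T | T | F || T
F | F | T | T | T || F
F | T | F | F | F || T
F | T | F | F | T || F
F | T | F | T | F || T
F | T | F | T | T || F
F | T | T | F | F || T
F | T | T | F | T || T
F | T | T | T | F || T
F | T | T | T | T || F
T | F | F | F | F || T
T | F | F | F | T || F
T | F | F | T | F || T
T | F | F | T | T || F
T | F | T | F | F || T
T | F | T | F | T || T
T | F | T | T | F || T
T | F | T | T | T || F
T | T | F | F | F || T
T | T | F | F | T || F
T | T | F | T | F || T
T | T | F | T | T || F
T | T | T | F | F || T
T | T | T | F | T || T
T | T | T | T | F || T
T | T | T | T | T || F
The formula is true on 20 of the 32 rows.

20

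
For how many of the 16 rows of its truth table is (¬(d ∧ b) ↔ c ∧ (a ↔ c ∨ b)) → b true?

a | b | c | d | φ
- | - | - | - | -
1 | 1 | 1 | 1 | 1
1 | 1 | 1 | 0 | 1
1 | 1 | 0 | 1 | 1
1 | 1 | 0 | 0 | 1
1 | 0 | 1 | 1 | 0
1 | 0 | 1 | 0 | 0
1 | 0 | 0 | 1 | 1
1 | 0 | 0 | 0 | 1
0 | 1 | 1 | 1 | 1
0 | 1 | 1 | 0 | 1
0 | 1 | 0 | 1 | 1
0 | 1 | 0 | 0 | 1
0 | 0 | 1 | 1 | 1
0 | 0 | 1 | 0 | 1
0 | 0 | 0 | 1 | 1
0 | 0 | 0 | 0 | 1
The formula is true on 14 of the 16 rows.

14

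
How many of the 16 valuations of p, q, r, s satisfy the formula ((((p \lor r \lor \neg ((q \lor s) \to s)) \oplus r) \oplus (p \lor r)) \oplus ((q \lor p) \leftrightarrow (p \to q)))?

p | q | r | s || φ
T | T | T | T || F
T | T | T | F || F
T | T | F | T || T
T | T | F | F || T
T | F | T | T || T
T | F | T | F || T
T | F | F | T || F
T | F | F | F || F
F | T | T | T || F
F | T | T | F || F
F | T | F | T || T
F | T | F | F || F
F | F | T | T || T
F | F | T | F || T
F | F | F | T || F
F | F | F | F || F
The formula is true on 7 of the 16 rows.

7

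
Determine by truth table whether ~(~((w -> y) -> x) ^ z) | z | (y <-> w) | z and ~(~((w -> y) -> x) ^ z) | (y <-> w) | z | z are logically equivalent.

x  y  z  w  |  φ  ψ
F  F  F  F  |  T  T
F  F  F  T  |  T  T
F  F  T  F  |  T  T
F  F  T  T  |  T  T
F  T  F  F  |  F  F
F  T  F  T  |  T  T
F  T  T  F  |  T  T
F  T  T  T  |  T  T
T  F  F  F  |  T  T
T  F  F  T  |  T  T
T  F  T  F  |  T  T
T  F  T  T  |  T  T
T  T  F  F  |  T  T
T  T  F  T  |  T  T
T  T  T  F  |  T  T
T  T  T  T  |  T  T
The columns for φ and ψ agree on every row, so they are logically equivalent.

equivalent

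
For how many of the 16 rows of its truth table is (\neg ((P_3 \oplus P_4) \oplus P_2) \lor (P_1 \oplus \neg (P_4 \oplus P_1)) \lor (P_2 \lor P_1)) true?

15

 P_1    P_2    P_3    P_4   |  (P_3 \oplus P_4)  (P_4 \oplus P_1)  \neg (P_4 \oplus P_1)  (P_2 \lor P_1)    φ  
 True   True   True   True  |       False             False                 True               True        True
 True   True   True  False  |        True              True                False               True        True
 True   True  False   True  |        True             False                 True               True        True
 True   True  False  False  |       False              True                False               True        True
 True  False   True   True  |       False             False                 True               True        True
 True  False   True  False  |        True              True                False               True        True
 True  False  False   True  |        True             False                 True               True        True
 True  False  False  False  |       False              True                False               True        True
False   True   True   True  |       False              True                False               True        True
False   True   True  False  |        True             False                 True               True        True
False   True  False   True  |        True              True                False               True        True
False   True  False  False  |       False             False                 True               True        True
False  False   True   True  |       False              True                False              False        True
False  False   True  False  |        True             False                 True              False        True
False  False  False   True  |        True              True                False              False       False
False  False  False  False  |       False             False                 True              False        True
The formula is true on 15 of the 16 rows.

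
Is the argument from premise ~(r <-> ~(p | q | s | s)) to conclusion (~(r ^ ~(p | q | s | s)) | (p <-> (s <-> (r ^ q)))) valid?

p  q  r  s  |  φ  ψ
0  0  0  0  |  1  0
0  0  0  1  |  0  1
0  0  1  0  |  0  1
0  0  1  1  |  1  0
0  1  0  0  |  0  1
0  1  0  1  |  0  1
0  1  1  0  |  1  0
0  1  1  1  |  1  1
1  0  0  0  |  0  1
1  0  0  1  |  0  1
1  0  1  0  |  1  0
1  0  1  1  |  1  1
1  1  0  0  |  0  1
1  1  0  1  |  0  1
1  1  1  0  |  1  1
1  1  1  1  |  1  0
At p=0, q=0, r=0, s=0 we have φ true but ψ false, so φ does not entail ψ.

no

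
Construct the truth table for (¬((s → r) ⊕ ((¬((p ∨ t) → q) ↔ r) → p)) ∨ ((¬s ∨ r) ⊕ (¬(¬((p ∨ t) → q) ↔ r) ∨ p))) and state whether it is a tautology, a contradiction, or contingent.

tautology

p | q | r | s | t || φ
F | F | F | F | F || T
F | F | F | F | T || T
F | F | F | T | F || T
F | F | F | T | T || T
F | F | T | F | F || T
F | F | T | F | T || T
F | F | T | T | F || T
F | F | T | T | T || T
F | T | F | F | F || T
F | T | F | F | T || T
F | T | F | T | F || T
F | T | F | T | T || T
F | T | T | F | F || T
F | T | T | F | T || T
F | T | T | T | F || T
F | T | T | T | T || T
T | F | F | F | F || T
T | F | F | F | T || T
T | F | F | T | F || T
T | F | F | T | T || T
T | F | T | F | F || T
T | F | T | F | T || T
T | F | T | T | F || T
T | F | T | T | T || T
T | T | F | F | F || T
T | T | F | F | T || T
T | T | F | T | F || T
T | T | F | T | T || T
T | T | T | F | F || T
T | T | T | F | T || T
T | T | T | T | F || T
T | T | T | T | T || T
Every row is T, so the formula is a tautology.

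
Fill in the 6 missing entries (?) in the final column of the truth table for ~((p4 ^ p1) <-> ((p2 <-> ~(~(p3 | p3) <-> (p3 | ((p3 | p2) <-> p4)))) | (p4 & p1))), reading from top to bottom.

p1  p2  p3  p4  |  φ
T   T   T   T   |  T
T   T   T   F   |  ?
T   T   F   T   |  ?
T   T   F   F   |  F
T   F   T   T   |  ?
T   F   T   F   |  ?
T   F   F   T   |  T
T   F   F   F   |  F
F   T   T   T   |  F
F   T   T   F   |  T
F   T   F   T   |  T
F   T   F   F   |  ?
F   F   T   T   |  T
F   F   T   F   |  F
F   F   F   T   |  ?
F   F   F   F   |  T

F, T, T, T, T, T

Row p1=T, p2=T, p3=T, p4=F: (p4 ^ p1) = T, ((p2 <-> ~(~(p3 | p3) <-> (p3 | ((p3 | p2) <-> p4)))) | (p4 & p1)) = T, ((p4 ^ p1) <-> ((p2 <-> ~(~(p3 | p3) <-> (p3 | ((p3 | p2) <-> p4)))) | (p4 & p1))) = T, so the formula = F.
Row p1=T, p2=T, p3=F, p4=T: (p4 ^ p1) = F, ((p2 <-> ~(~(p3 | p3) <-> (p3 | ((p3 | p2) <-> p4)))) | (p4 & p1)) = T, ((p4 ^ p1) <-> ((p2 <-> ~(~(p3 | p3) <-> (p3 | ((p3 | p2) <-> p4)))) | (p4 & p1))) = F, so the formula = T.
Row p1=T, p2=F, p3=T, p4=T: (p4 ^ p1) = F, ((p2 <-> ~(~(p3 | p3) <-> (p3 | ((p3 | p2) <-> p4)))) | (p4 & p1)) = T, ((p4 ^ p1) <-> ((p2 <-> ~(~(p3 | p3) <-> (p3 | ((p3 | p2) <-> p4)))) | (p4 & p1))) = F, so the formula = T.
Row p1=T, p2=F, p3=T, p4=F: (p4 ^ p1) = T, ((p2 <-> ~(~(p3 | p3) <-> (p3 | ((p3 | p2) <-> p4)))) | (p4 & p1)) = F, ((p4 ^ p1) <-> ((p2 <-> ~(~(p3 | p3) <-> (p3 | ((p3 | p2) <-> p4)))) | (p4 & p1))) = F, so the formula = T.
Row p1=F, p2=T, p3=F, p4=F: (p4 ^ p1) = F, ((p2 <-> ~(~(p3 | p3) <-> (p3 | ((p3 | p2) <-> p4)))) | (p4 & p1)) = T, ((p4 ^ p1) <-> ((p2 <-> ~(~(p3 | p3) <-> (p3 | ((p3 | p2) <-> p4)))) | (p4 & p1))) = F, so the formula = T.
Row p1=F, p2=F, p3=F, p4=T: (p4 ^ p1) = T, ((p2 <-> ~(~(p3 | p3) <-> (p3 | ((p3 | p2) <-> p4)))) | (p4 & p1)) = F, ((p4 ^ p1) <-> ((p2 <-> ~(~(p3 | p3) <-> (p3 | ((p3 | p2) <-> p4)))) | (p4 & p1))) = F, so the formula = T.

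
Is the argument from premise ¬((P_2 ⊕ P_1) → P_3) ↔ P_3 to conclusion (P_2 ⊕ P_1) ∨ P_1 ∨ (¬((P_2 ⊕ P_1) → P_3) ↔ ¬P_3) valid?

no

P_1  P_2  P_3  |  φ  ψ
 0    0    0   |  1  0
 0    0    1   |  0  1
 0    1    0   |  0  1
 0    1    1   |  0  1
 1    0    0   |  0  1
 1    0    1   |  0  1
 1    1    0   |  1  1
 1    1    1   |  0  1
At P_1=0, P_2=0, P_3=0 we have φ true but ψ false, so φ does not entail ψ.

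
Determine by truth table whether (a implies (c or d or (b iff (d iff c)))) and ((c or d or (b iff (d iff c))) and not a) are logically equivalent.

not equivalent

a | b | c | d | φ | ψ
- | - | - | - | - | -
T | T | T | T | T | F
T | T | T | F | T | F
T | T | F | T | T | F
T | T | F | F | T | F
T | F | T | T | T | F
T | F | T | F | T | F
T | F | F | T | T | F
T | F | F | F | F | F
F | T | T | T | T | T
F | T | T | F | T | T
F | T | F | T | T | T
F | T | F | F | T | T
F | F | T | T | T | T
F | F | T | F | T | T
F | F | F | T | T | T
F | F | F | F | T | F
The columns differ at a=T, b=T, c=T, d=T (φ=T, ψ=F), so they are not equivalent.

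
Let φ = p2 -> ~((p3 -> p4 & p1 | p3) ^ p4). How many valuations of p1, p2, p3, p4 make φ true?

p1  p2  p3  p4     (p4 & p1)  ((p4 & p1) | p3)  (p3 -> ((p4 & p1) | p3))  φ
T   T   T   T          T             T                     T              T
T   T   T   F          F             T                     T              F
T   T   F   T          T             T                     T              T
T   T   F   F          F             F                     T              F
T   F   T   T          T             T                     T              T
T   F   T   F          F             T                     T              T
T   F   F   T          T             T                     T              T
T   F   F   F          F             F                     T              T
F   T   T   T          F             T                     T              T
F   T   T   F          F             T                     T              F
F   T   F   T          F             F                     T              T
F   T   F   F          F             F                     T              F
F   F   T   T          F             T                     T              T
F   F   T   F          F             T                     T              T
F   F   F   T          F             F                     T              T
F   F   F   F          F             F                     T              T
The formula is true on 12 of the 16 rows.

12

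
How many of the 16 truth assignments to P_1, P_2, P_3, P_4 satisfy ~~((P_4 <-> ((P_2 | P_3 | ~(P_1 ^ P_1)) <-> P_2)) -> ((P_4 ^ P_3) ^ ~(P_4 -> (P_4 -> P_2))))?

12

P_1  P_2  P_3  P_4  |  φ
 1    1    1    1   |  0
 1    1    1    0   |  1
 1    1    0    1   |  1
 1    1    0    0   |  1
 1    0    1    1   |  1
 1    0    1    0   |  1
 1    0    0    1   |  1
 1    0    0    0   |  0
 0    1    1    1   |  0
 0    1    1    0   |  1
 0    1    0    1   |  1
 0    1    0    0   |  1
 0    0    1    1   |  1
 0    0    1    0   |  1
 0    0    0    1   |  1
 0    0    0    0   |  0
The formula is true on 12 of the 16 rows.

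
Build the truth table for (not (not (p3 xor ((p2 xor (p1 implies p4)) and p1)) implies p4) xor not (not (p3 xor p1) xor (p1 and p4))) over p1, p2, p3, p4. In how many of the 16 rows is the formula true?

p1 | p2 | p3 | p4 || φ
T  | T  | T  | T  || T
T  | T  | T  | F  || T
T  | T  | F  | T  || F
T  | T  | F  | F  || T
T  | F  | T  | T  || T
T  | F  | T  | F  || F
T  | F  | F  | T  || F
T  | F  | F  | F  || F
F  | T  | T  | T  || T
F  | T  | T  | F  || T
F  | T  | F  | T  || F
F  | T  | F  | F  || T
F  | F  | T  | T  || T
F  | F  | T  | F  || T
F  | F  | F  | T  || F
F  | F  | F  | F  || T
The formula is true on 10 of the 16 rows.

10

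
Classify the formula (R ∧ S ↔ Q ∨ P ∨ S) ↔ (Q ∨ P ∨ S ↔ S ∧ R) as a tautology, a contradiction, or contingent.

P | Q | R | S | (R ∧ S) | (P ∨ S) | (Q ∨ (P ∨ S)) | ((R ∧ S) ↔ (Q ∨ (P ∨ S))) | (S ∧ R) | ((Q ∨ (P ∨ S)) ↔ (S ∧ R)) | φ
- | - | - | - | ------- | ------- | ------------- | ------------------------- | ------- | ------------------------- | -
1 | 1 | 1 | 1 |    1    |    1    |       1       |             1             |    1    |             1             | 1
1 | 1 | 1 | 0 |    0    |    1    |       1       |             0             |    0    |             0             | 1
1 | 1 | 0 | 1 |    0    |    1    |       1       |             0             |    0    |             0             | 1
1 | 1 | 0 | 0 |    0    |    1    |       1       |             0             |    0    |             0             | 1
1 | 0 | 1 | 1 |    1    |    1    |       1       |             1             |    1    |             1             | 1
1 | 0 | 1 | 0 |    0    |    1    |       1       |             0             |    0    |             0             | 1
1 | 0 | 0 | 1 |    0    |    1    |       1       |             0             |    0    |             0             | 1
1 | 0 | 0 | 0 |    0    |    1    |       1       |             0             |    0    |             0             | 1
0 | 1 | 1 | 1 |    1    |    1    |       1       |             1             |    1    |             1             | 1
0 | 1 | 1 | 0 |    0    |    0    |       1       |             0             |    0    |             0             | 1
0 | 1 | 0 | 1 |    0    |    1    |       1       |             0             |    0    |             0             | 1
0 | 1 | 0 | 0 |    0    |    0    |       1       |             0             |    0    |             0             | 1
0 | 0 | 1 | 1 |    1    |    1    |       1       |             1             |    1    |             1             | 1
0 | 0 | 1 | 0 |    0    |    0    |       0       |             1             |    0    |             1             | 1
0 | 0 | 0 | 1 |    0    |    1    |       1       |             0             |    0    |             0             | 1
0 | 0 | 0 | 0 |    0    |    0    |       0       |             1             |    0    |             1             | 1
Every row is 1, so the formula is a tautology.

tautology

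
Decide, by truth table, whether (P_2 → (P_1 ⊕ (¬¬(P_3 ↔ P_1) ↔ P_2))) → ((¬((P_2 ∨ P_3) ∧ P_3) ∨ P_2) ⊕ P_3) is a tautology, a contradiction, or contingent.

tautology

P_1 | P_2 | P_3 || φ
 F  |  F  |  F  || T
 F  |  F  |  T  || T
 F  |  T  |  F  || T
 F  |  T  |  T  || T
 T  |  F  |  F  || T
 T  |  F  |  T  || T
 T  |  T  |  F  || T
 T  |  T  |  T  || T
Every row is T, so the formula is a tautology.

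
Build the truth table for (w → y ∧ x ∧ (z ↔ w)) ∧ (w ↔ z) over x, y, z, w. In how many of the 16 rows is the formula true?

5

x | y | z | w | (z ↔ w) | (y ∧ x ∧ (z ↔ w)) | (w → (y ∧ x ∧ (z ↔ w))) | (w ↔ z) | φ
- | - | - | - | ------- | ----------------- | ----------------------- | ------- | -
0 | 0 | 0 | 0 |    1    |         0         |            1            |    1    | 1
0 | 0 | 0 | 1 |    0    |         0         |            0            |    0    | 0
0 | 0 | 1 | 0 |    0    |         0         |            1            |    0    | 0
0 | 0 | 1 | 1 |    1    |         0         |            0            |    1    | 0
0 | 1 | 0 | 0 |    1    |         0         |            1            |    1    | 1
0 | 1 | 0 | 1 |    0    |         0         |            0            |    0    | 0
0 | 1 | 1 | 0 |    0    |         0         |            1            |    0    | 0
0 | 1 | 1 | 1 |    1    |         0         |            0            |    1    | 0
1 | 0 | 0 | 0 |    1    |         0         |            1            |    1    | 1
1 | 0 | 0 | 1 |    0    |         0         |            0            |    0    | 0
1 | 0 | 1 | 0 |    0    |         0         |            1            |    0    | 0
1 | 0 | 1 | 1 |    1    |         0         |            0            |    1    | 0
1 | 1 | 0 | 0 |    1    |         1         |            1            |    1    | 1
1 | 1 | 0 | 1 |    0    |         0         |            0            |    0    | 0
1 | 1 | 1 | 0 |    0    |         0         |            1            |    0    | 0
1 | 1 | 1 | 1 |    1    |         1         |            1            |    1    | 1
The formula is true on 5 of the 16 rows.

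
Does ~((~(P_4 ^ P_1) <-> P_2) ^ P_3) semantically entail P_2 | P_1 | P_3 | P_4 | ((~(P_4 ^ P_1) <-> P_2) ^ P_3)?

no

P_1  P_2  P_3  P_4  |  φ  ψ
 1    1    1    1   |  1  1
 1    1    1    0   |  0  1
 1    1    0    1   |  0  1
 1    1    0    0   |  1  1
 1    0    1    1   |  0  1
 1    0    1    0   |  1  1
 1    0    0    1   |  1  1
 1    0    0    0   |  0  1
 0    1    1    1   |  0  1
 0    1    1    0   |  1  1
 0    1    0    1   |  1  1
 0    1    0    0   |  0  1
 0    0    1    1   |  1  1
 0    0    1    0   |  0  1
 0    0    0    1   |  0  1
 0    0    0    0   |  1  0
At P_1=0, P_2=0, P_3=0, P_4=0 we have φ true but ψ false, so φ does not entail ψ.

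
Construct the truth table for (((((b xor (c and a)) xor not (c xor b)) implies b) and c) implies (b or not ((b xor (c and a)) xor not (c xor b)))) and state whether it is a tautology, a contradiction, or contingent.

a | b | c | (c and a) | (b xor (c and a)) | (c xor b) | not (c xor b) | φ
- | - | - | --------- | ----------------- | --------- | ------------- | -
T | T | T |     T     |         F         |     F     |       T       | T
T | T | F |     F     |         T         |     T     |       F       | T
T | F | T |     T     |         T         |     T     |       F       | T
T | F | F |     F     |         F         |     F     |       T       | T
F | T | T |     F     |         T         |     F     |       T       | T
F | T | F |     F     |         T         |     T     |       F       | T
F | F | T |     F     |         F         |     T     |       F       | T
F | F | F |     F     |         F         |     F     |       T       | T
Every row is T, so the formula is a tautology.

tautology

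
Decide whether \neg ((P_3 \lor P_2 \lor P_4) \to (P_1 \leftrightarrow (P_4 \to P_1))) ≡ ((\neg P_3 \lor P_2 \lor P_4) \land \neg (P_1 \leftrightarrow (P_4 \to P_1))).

P_1 | P_2 | P_3 | P_4 | φ | ψ
--- | --- | --- | --- | - | -
 0  |  0  |  0  |  0  | 0 | 1
 0  |  0  |  0  |  1  | 0 | 0
 0  |  0  |  1  |  0  | 1 | 0
 0  |  0  |  1  |  1  | 0 | 0
 0  |  1  |  0  |  0  | 1 | 1
 0  |  1  |  0  |  1  | 0 | 0
 0  |  1  |  1  |  0  | 1 | 1
 0  |  1  |  1  |  1  | 0 | 0
 1  |  0  |  0  |  0  | 0 | 0
 1  |  0  |  0  |  1  | 0 | 0
 1  |  0  |  1  |  0  | 0 | 0
 1  |  0  |  1  |  1  | 0 | 0
 1  |  1  |  0  |  0  | 0 | 0
 1  |  1  |  0  |  1  | 0 | 0
 1  |  1  |  1  |  0  | 0 | 0
 1  |  1  |  1  |  1  | 0 | 0
The columns differ at P_1=0, P_2=0, P_3=0, P_4=0 (φ=0, ψ=1), so they are not equivalent.

not equivalent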